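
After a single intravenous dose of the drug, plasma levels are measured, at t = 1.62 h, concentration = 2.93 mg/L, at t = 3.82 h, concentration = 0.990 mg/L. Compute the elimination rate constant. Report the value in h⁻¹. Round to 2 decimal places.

k = ln(C₁/C₂) / (t₂ − t₁) = ln(2.93/0.990) / (3.82 − 1.62)
  = 1.085 / 2.200 = 0.4932 h⁻¹

0.49 h⁻¹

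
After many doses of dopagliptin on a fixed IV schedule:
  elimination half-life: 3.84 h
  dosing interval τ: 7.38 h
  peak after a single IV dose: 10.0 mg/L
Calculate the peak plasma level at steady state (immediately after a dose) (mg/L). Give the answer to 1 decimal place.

13.6 mg/L

k = ln2 / t½ = 0.693147 / 3.84 = 0.1805 h⁻¹
e^(−kτ) = e^(−0.1805 × 7.38) = 0.2639
Accumulation ratio R = 1 / (1 − e^(−kτ)) = 1 / (1 − 0.2639) = 1.359
Steady-state peak = C₀ × R = 10.0 × 1.359 = 13.59 mg/L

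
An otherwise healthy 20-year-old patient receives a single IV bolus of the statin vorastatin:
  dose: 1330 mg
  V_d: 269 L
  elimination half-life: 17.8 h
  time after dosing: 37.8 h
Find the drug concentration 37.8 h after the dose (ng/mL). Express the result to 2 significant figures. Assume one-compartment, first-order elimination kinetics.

1100 ng/mL

C₀ = Dose / Vd = 1330 / 269 = 4.944 mg/L
k = ln2 / t½ = 0.693147 / 17.8 = 0.03894 h⁻¹
C = C₀ · e^(−k·t) = 4.944 × e^(−0.03894 × 37.8)
  = 4.944 × 0.2295 = 1.135 mg/L
Convert: 1.135 mg/L × 1000 = 1135 ng/mL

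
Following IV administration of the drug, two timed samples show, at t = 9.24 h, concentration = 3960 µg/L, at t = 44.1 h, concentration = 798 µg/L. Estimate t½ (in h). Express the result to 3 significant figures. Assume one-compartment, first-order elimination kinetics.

k = ln(C₁/C₂) / (t₂ − t₁) = ln(3960/798) / (44.1 − 9.24)
  = 1.602 / 34.86 = 0.04596 h⁻¹
t½ = ln2 / k = 0.693147 / 0.04596 = 15.08 h

15.1 h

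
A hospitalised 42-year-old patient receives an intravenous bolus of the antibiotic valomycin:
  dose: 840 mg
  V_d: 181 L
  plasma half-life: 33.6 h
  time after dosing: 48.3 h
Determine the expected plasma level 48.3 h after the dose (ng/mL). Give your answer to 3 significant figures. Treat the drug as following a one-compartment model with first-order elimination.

C₀ = Dose / Vd = 840.0 / 181 = 4.641 mg/L
k = ln2 / t½ = 0.693147 / 33.6 = 0.02063 h⁻¹
C = C₀ · e^(−k·t) = 4.641 × e^(−0.02063 × 48.3)
  = 4.641 × 0.3692 = 1.713 mg/L
Convert: 1.713 mg/L × 1000 = 1713 ng/mL

1710 ng/mL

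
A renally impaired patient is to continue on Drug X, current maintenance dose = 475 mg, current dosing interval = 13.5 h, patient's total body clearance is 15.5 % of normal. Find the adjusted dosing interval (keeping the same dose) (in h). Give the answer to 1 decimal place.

To keep the same average steady-state level, dosing rate must scale with clearance.
CL ratio = 15.5 / 100 = 0.1550
New interval (same dose) = 13.5 / 0.1550 = 87.10 h

87.1 h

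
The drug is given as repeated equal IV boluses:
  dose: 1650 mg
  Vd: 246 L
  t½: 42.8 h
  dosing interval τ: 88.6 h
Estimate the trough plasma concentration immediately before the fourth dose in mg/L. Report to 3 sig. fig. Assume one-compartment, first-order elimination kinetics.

C₀ per dose = Dose / Vd = 1650 / 246 = 6.707 mg/L
k = ln2 / t½ = 0.693147 / 42.8 = 0.01620 h⁻¹
Fraction remaining after one interval: r = e^(−kτ) = e^(−0.01620 × 88.6) = 0.2380
Before dose 4, 3 doses have been given (aged 1τ, 2τ, 3τ).
C_trough = C₀ × (r + r² + … + r^3) = C₀ × r(1−r^3)/(1−r)
        = 6.707 × 0.2380 × (1 − 0.01348) / (1 − 0.2380) = 2.067 mg/L

2.07 mg/L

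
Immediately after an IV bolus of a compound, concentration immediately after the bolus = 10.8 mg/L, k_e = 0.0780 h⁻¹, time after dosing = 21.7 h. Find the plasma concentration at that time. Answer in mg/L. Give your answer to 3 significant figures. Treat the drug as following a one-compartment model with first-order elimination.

1.99 mg/L

C = C₀ · e^(−k·t) = 10.80 × e^(−0.07800 × 21.7)
  = 10.80 × 0.1840 = 1.987 mg/L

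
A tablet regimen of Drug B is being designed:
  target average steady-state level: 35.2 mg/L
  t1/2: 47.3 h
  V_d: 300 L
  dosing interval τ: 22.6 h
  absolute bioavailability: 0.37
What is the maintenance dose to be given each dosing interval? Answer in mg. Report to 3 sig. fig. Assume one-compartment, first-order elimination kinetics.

k = ln2 / t½ = 0.693147 / 47.3 = 0.01465 h⁻¹
CL = k × Vd = 0.01465 × 300 = 4.395 L/h
At steady state, F × (Dose/τ) = Css × CL.
Dose = Css × CL × τ / F = 35.2 × 4.395 × 22.6 / 0.37 = 9449 mg

9450 mg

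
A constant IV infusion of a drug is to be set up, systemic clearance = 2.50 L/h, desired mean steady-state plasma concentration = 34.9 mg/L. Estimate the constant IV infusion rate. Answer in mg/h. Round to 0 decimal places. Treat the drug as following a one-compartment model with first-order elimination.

At steady state, infusion rate R₀ = Css × CL = 34.9 × 2.500 = 87.25 mg/h

87 mg/h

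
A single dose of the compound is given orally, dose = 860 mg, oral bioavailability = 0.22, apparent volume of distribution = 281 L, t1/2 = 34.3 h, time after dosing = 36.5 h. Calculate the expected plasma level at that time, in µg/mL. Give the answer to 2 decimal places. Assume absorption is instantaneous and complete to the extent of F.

0.32 µg/mL

Amount reaching circulation = F × Dose = 0.22 × 860.0 = 189.2 mg
C₀ = F·Dose / Vd = 189.2 / 281 = 0.6733 mg/L
k = ln2 / t½ = 0.693147 / 34.3 = 0.02021 h⁻¹
C = C₀ · e^(−k·t) = 0.6733 × e^(−0.02021 × 36.5)
  = 0.6733 × 0.4782 = 0.3220 mg/L
(0.3220 mg/L = 0.3220 µg/mL)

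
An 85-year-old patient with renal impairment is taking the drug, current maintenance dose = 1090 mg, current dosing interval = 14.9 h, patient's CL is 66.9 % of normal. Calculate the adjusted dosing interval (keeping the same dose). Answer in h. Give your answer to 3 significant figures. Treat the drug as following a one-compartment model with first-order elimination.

22.3 h

To keep the same average steady-state level, dosing rate must scale with clearance.
CL ratio = 66.9 / 100 = 0.6690
New interval (same dose) = 14.9 / 0.6690 = 22.27 h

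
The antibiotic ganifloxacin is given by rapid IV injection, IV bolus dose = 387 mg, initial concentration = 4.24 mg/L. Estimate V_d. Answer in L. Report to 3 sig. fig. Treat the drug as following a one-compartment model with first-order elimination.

91.3 L

Vd = Dose / C₀ = 387.0 / 4.24 = 91.27 L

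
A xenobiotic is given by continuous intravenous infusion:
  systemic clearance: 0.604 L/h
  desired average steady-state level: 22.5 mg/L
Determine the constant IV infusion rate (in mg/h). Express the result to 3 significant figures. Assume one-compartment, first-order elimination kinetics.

13.6 mg/h

At steady state, infusion rate R₀ = Css × CL = 22.5 × 0.6040 = 13.59 mg/h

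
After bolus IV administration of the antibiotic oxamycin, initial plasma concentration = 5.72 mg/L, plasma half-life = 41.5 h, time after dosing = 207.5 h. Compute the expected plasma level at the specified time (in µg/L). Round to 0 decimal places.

k = ln2 / t½ = 0.693147 / 41.5 = 0.01670 h⁻¹
t / t½ = 207.5 / 41.5 = 5 half-lives
C = C₀ × (1/2)^5 = 5.720 × 0.03125 = 0.1788 mg/L
Convert: 0.1788 mg/L × 1000 = 178.8 µg/L

179 µg/L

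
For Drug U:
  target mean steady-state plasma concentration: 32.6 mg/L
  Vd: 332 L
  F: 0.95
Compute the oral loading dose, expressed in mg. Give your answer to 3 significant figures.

LD = Css × Vd / F = 32.6 × 332 / 0.95 = 11390 mg

11400 mg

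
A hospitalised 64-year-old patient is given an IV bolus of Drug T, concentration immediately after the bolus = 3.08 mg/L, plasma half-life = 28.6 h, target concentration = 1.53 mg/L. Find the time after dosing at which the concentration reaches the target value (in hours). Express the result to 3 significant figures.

28.9 h

k = ln2 / t½ = 0.693147 / 28.6 = 0.02424 h⁻¹
t = ln(C₀ / C) / k = ln(3.080 / 1.53) / 0.02424
  = ln(2.013) / 0.02424 = 0.6996 / 0.02424 = 28.86 h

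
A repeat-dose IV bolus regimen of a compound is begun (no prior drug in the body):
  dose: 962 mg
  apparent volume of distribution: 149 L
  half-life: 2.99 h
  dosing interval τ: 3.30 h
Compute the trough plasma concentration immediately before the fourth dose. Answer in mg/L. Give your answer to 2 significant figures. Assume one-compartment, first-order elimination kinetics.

C₀ per dose = Dose / Vd = 962 / 149 = 6.456 mg/L
k = ln2 / t½ = 0.693147 / 2.99 = 0.2318 h⁻¹
Fraction remaining after one interval: r = e^(−kτ) = e^(−0.2318 × 3.30) = 0.4654
Before dose 4, 3 doses have been given (aged 1τ, 2τ, 3τ).
C_trough = C₀ × (r + r² + … + r^3) = C₀ × r(1−r^3)/(1−r)
        = 6.456 × 0.4654 × (1 − 0.1008) / (1 − 0.4654) = 5.054 mg/L

5.1 mg/L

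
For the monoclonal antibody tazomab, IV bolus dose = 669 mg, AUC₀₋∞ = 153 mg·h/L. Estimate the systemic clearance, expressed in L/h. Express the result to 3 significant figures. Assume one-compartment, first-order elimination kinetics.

4.37 L/h

CL = Dose / AUC = 669 / 153 = 4.373 L/h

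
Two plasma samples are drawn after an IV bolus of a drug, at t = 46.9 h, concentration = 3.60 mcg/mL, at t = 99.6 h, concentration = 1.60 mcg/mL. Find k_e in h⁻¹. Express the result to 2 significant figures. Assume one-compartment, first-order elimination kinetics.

0.015 h⁻¹

k = ln(C₁/C₂) / (t₂ − t₁) = ln(3.60/1.60) / (99.6 − 46.9)
  = 0.8109 / 52.70 = 0.01539 h⁻¹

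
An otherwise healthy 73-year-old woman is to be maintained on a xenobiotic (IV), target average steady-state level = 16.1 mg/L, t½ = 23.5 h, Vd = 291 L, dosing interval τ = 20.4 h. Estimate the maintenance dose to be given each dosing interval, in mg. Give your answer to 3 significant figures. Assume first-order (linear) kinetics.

2820 mg

k = ln2 / t½ = 0.693147 / 23.5 = 0.02950 h⁻¹
CL = k × Vd = 0.02950 × 291 = 8.585 L/h
At steady state, Dose/τ = Css × CL.
Dose = Css × CL × τ = 16.1 × 8.585 × 20.4 = 2820 mg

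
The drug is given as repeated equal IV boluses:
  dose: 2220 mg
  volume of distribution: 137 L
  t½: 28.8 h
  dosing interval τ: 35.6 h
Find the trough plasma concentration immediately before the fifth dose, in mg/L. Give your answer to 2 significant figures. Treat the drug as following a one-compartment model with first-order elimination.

C₀ per dose = Dose / Vd = 2220 / 137 = 16.20 mg/L
k = ln2 / t½ = 0.693147 / 28.8 = 0.02407 h⁻¹
Fraction remaining after one interval: r = e^(−kτ) = e^(−0.02407 × 35.6) = 0.4245
Before dose 5, 4 doses have been given (aged 1τ, 2τ, 3τ, 4τ).
C_trough = C₀ × (r + r² + … + r^4) = C₀ × r(1−r^4)/(1−r)
        = 16.20 × 0.4245 × (1 − 0.03247) / (1 − 0.4245) = 11.56 mg/L

12 mg/L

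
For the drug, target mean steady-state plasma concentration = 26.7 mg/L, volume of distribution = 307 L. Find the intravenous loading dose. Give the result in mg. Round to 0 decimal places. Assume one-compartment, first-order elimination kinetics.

LD = Css × Vd = 26.7 × 307 = 8197 mg

8197 mg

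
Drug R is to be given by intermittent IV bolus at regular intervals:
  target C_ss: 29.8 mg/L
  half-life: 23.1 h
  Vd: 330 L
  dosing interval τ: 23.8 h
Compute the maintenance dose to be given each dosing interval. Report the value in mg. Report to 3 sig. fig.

7020 mg

k = ln2 / t½ = 0.693147 / 23.1 = 0.03001 h⁻¹
CL = k × Vd = 0.03001 × 330 = 9.903 L/h
At steady state, Dose/τ = Css × CL.
Dose = Css × CL × τ = 29.8 × 9.903 × 23.8 = 7024 mg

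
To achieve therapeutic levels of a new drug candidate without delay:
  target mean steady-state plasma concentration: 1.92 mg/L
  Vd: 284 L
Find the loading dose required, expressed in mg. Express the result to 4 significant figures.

LD = Css × Vd = 1.92 × 284 = 545.3 mg

545.3 mg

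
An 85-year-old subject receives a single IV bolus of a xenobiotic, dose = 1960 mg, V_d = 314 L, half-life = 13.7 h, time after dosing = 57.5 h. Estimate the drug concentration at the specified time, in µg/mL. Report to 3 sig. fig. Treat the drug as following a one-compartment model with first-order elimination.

0.340 µg/mL

C₀ = Dose / Vd = 1960 / 314 = 6.242 mg/L
k = ln2 / t½ = 0.693147 / 13.7 = 0.05059 h⁻¹
C = C₀ · e^(−k·t) = 6.242 × e^(−0.05059 × 57.5)
  = 6.242 × 0.05453 = 0.3404 mg/L
(0.3404 mg/L = 0.3404 µg/mL)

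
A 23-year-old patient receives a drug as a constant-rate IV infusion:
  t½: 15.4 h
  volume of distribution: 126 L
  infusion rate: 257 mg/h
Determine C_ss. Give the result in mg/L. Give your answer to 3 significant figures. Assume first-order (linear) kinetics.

45.3 mg/L

k = ln2 / t½ = 0.693147 / 15.4 = 0.04501 h⁻¹
CL = k × Vd = 0.04501 × 126 = 5.671 L/h
At steady state Css = R₀ / CL = 257 / 5.671 = 45.32 mg/L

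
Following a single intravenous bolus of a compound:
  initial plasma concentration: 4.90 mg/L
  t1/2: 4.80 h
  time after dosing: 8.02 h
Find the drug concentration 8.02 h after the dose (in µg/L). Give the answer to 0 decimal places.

k = ln2 / t½ = 0.693147 / 4.80 = 0.1444 h⁻¹
C = C₀ · e^(−k·t) = 4.900 × e^(−0.1444 × 8.02)
  = 4.900 × 0.3141 = 1.539 mg/L
Convert: 1.539 mg/L × 1000 = 1539 µg/L

1539 µg/L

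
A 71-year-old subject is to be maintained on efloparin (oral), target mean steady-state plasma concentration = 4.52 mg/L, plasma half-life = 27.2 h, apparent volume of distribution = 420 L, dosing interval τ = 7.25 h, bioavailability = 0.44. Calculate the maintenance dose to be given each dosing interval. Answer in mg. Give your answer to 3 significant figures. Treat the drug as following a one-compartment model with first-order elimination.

797 mg

k = ln2 / t½ = 0.693147 / 27.2 = 0.02548 h⁻¹
CL = k × Vd = 0.02548 × 420 = 10.70 L/h
At steady state, F × (Dose/τ) = Css × CL.
Dose = Css × CL × τ / F = 4.52 × 10.70 × 7.25 / 0.44 = 796.9 mg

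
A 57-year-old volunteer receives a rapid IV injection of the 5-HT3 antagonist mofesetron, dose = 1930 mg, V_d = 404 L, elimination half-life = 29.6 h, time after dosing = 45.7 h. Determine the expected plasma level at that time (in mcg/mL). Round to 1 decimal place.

1.6 mcg/mL

C₀ = Dose / Vd = 1930 / 404 = 4.777 mg/L
k = ln2 / t½ = 0.693147 / 29.6 = 0.02342 h⁻¹
C = C₀ · e^(−k·t) = 4.777 × e^(−0.02342 × 45.7)
  = 4.777 × 0.3429 = 1.638 mg/L
(1.638 mg/L = 1.638 mcg/mL)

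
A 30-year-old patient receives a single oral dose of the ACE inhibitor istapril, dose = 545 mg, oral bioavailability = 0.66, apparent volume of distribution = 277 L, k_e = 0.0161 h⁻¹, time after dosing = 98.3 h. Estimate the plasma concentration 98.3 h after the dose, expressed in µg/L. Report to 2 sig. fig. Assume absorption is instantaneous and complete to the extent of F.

270 µg/L

Amount reaching circulation = F × Dose = 0.66 × 545.0 = 359.7 mg
C₀ = F·Dose / Vd = 359.7 / 277 = 1.299 mg/L
C = C₀ · e^(−k·t) = 1.299 × e^(−0.01610 × 98.3)
  = 1.299 × 0.2054 = 0.2668 mg/L
Convert: 0.2668 mg/L × 1000 = 266.8 µg/L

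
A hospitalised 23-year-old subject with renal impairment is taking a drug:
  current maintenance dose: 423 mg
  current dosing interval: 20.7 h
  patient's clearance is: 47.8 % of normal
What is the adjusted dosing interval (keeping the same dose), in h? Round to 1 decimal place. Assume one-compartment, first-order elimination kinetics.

To keep the same average steady-state level, dosing rate must scale with clearance.
CL ratio = 47.8 / 100 = 0.4780
New interval (same dose) = 20.7 / 0.4780 = 43.31 h

43.3 h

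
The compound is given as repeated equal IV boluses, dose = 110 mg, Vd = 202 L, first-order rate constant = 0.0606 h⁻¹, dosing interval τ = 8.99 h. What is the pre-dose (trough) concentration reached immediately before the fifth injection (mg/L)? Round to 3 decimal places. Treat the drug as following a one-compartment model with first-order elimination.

C₀ per dose = Dose / Vd = 110 / 202 = 0.5446 mg/L
Fraction remaining after one interval: r = e^(−kτ) = e^(−0.06060 × 8.99) = 0.5800
Before dose 5, 4 doses have been given (aged 1τ, 2τ, 3τ, 4τ).
C_trough = C₀ × (r + r² + … + r^4) = C₀ × r(1−r^4)/(1−r)
        = 0.5446 × 0.5800 × (1 − 0.1132) / (1 − 0.5800) = 0.6669 mg/L

0.667 mg/L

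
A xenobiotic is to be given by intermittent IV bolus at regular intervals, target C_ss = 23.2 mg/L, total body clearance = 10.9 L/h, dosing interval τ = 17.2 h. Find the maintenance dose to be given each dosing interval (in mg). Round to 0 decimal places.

At steady state, Dose/τ = Css × CL.
Dose = Css × CL × τ = 23.2 × 10.90 × 17.2 = 4350 mg

4350 mg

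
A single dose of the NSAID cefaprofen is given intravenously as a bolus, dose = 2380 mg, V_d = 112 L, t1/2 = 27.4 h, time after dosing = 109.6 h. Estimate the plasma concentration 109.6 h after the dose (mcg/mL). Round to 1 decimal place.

C₀ = Dose / Vd = 2380 / 112 = 21.25 mg/L
k = ln2 / t½ = 0.693147 / 27.4 = 0.02530 h⁻¹
t / t½ = 109.6 / 27.4 = 4 half-lives
C = C₀ × (1/2)^4 = 21.25 × 0.06250 = 1.328 mg/L
(1.328 mg/L = 1.328 mcg/mL)

1.3 mcg/mL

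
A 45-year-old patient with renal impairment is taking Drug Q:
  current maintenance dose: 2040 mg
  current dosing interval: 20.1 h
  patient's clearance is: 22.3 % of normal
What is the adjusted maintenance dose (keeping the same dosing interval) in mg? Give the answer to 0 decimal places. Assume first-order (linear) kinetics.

455 mg

To keep the same average steady-state level, dosing rate must scale with clearance.
CL ratio = 22.3 / 100 = 0.2230
New dose (same interval) = 2040 × 0.2230 = 454.9 mg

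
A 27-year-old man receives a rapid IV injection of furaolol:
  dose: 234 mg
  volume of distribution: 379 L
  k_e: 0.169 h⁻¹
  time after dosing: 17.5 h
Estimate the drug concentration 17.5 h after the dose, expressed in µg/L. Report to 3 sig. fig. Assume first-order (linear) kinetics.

32.1 µg/L

C₀ = Dose / Vd = 234.0 / 379 = 0.6174 mg/L
C = C₀ · e^(−k·t) = 0.6174 × e^(−0.1690 × 17.5)
  = 0.6174 × 0.05195 = 0.03207 mg/L
Convert: 0.03207 mg/L × 1000 = 32.07 µg/L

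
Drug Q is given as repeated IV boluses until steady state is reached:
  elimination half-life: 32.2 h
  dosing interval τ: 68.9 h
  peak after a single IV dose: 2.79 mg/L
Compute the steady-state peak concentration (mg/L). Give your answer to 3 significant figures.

3.61 mg/L

k = ln2 / t½ = 0.693147 / 32.2 = 0.02153 h⁻¹
e^(−kτ) = e^(−0.02153 × 68.9) = 0.2269
Accumulation ratio R = 1 / (1 − e^(−kτ)) = 1 / (1 − 0.2269) = 1.293
Steady-state peak = C₀ × R = 2.79 × 1.293 = 3.607 mg/L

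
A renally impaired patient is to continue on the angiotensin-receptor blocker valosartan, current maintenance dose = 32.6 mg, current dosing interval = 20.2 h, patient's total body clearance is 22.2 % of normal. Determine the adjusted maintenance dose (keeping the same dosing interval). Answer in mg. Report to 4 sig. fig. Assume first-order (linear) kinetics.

To keep the same average steady-state level, dosing rate must scale with clearance.
CL ratio = 22.2 / 100 = 0.2220
New dose (same interval) = 32.6 × 0.2220 = 7.237 mg

7.237 mg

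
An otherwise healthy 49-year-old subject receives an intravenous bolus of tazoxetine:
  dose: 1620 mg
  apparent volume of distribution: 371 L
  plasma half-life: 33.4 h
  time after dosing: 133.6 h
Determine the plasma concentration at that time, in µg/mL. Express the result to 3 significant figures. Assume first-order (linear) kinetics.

0.273 µg/mL

C₀ = Dose / Vd = 1620 / 371 = 4.367 mg/L
k = ln2 / t½ = 0.693147 / 33.4 = 0.02075 h⁻¹
t / t½ = 133.6 / 33.4 = 4 half-lives
C = C₀ × (1/2)^4 = 4.367 × 0.06250 = 0.2729 mg/L
(0.2729 mg/L = 0.2729 µg/mL)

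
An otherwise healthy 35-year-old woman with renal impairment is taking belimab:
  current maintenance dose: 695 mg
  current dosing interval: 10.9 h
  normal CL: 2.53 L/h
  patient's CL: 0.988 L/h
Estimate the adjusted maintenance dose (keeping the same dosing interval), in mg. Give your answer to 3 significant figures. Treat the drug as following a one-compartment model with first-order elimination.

To keep the same average steady-state level, dosing rate must scale with clearance.
CL ratio = 0.988 / 2.53 = 0.3905
New dose (same interval) = 695 × 0.3905 = 271.4 mg

271 mg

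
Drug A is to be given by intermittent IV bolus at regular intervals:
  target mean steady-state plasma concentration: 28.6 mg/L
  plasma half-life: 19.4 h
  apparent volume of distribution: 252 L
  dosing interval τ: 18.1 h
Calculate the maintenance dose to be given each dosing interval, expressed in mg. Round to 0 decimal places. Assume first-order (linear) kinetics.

k = ln2 / t½ = 0.693147 / 19.4 = 0.03573 h⁻¹
CL = k × Vd = 0.03573 × 252 = 9.004 L/h
At steady state, Dose/τ = Css × CL.
Dose = Css × CL × τ = 28.6 × 9.004 × 18.1 = 4661 mg

4661 mg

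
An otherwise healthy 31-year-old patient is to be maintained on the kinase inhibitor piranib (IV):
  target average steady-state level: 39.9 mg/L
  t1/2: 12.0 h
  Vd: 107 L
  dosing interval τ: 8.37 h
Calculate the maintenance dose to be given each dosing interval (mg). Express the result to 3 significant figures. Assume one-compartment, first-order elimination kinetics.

2060 mg

k = ln2 / t½ = 0.693147 / 12.0 = 0.05776 h⁻¹
CL = k × Vd = 0.05776 × 107 = 6.180 L/h
At steady state, Dose/τ = Css × CL.
Dose = Css × CL × τ = 39.9 × 6.180 × 8.37 = 2064 mg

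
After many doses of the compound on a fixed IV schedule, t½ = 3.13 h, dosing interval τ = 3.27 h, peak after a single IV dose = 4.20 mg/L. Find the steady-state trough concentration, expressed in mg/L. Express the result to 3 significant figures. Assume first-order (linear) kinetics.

k = ln2 / t½ = 0.693147 / 3.13 = 0.2215 h⁻¹
e^(−kτ) = e^(−0.2215 × 3.27) = 0.4847
Accumulation ratio R = 1 / (1 − e^(−kτ)) = 1 / (1 − 0.4847) = 1.941
Steady-state trough = C₀ × R × e^(−kτ) = 4.20 × 1.941 × 0.4847 = 3.951 mg/L

3.95 mg/L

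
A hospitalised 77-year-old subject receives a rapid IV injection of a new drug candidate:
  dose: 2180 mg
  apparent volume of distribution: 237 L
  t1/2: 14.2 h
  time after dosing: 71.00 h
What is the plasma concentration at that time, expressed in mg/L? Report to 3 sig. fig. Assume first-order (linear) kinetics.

C₀ = Dose / Vd = 2180 / 237 = 9.198 mg/L
k = ln2 / t½ = 0.693147 / 14.2 = 0.04881 h⁻¹
t / t½ = 71.00 / 14.2 = 5 half-lives
C = C₀ × (1/2)^5 = 9.198 × 0.03125 = 0.2874 mg/L

0.287 mg/L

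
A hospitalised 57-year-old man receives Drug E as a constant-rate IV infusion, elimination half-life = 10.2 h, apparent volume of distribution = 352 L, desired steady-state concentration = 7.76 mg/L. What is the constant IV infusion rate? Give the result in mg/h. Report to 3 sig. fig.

k = ln2 / t½ = 0.693147 / 10.2 = 0.06796 h⁻¹
CL = k × Vd = 0.06796 × 352 = 23.92 L/h
At steady state, infusion rate R₀ = Css × CL = 7.76 × 23.92 = 185.6 mg/h

186 mg/h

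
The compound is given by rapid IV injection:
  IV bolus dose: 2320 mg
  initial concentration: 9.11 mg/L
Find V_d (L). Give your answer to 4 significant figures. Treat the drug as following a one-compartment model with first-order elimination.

Vd = Dose / C₀ = 2320 / 9.11 = 254.7 L

254.7 L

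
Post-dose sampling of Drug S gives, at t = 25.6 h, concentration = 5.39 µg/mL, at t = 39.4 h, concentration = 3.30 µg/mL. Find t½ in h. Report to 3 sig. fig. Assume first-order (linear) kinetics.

k = ln(C₁/C₂) / (t₂ − t₁) = ln(5.39/3.30) / (39.4 − 25.6)
  = 0.4906 / 13.80 = 0.03555 h⁻¹
t½ = ln2 / k = 0.693147 / 0.03555 = 19.50 h

19.5 h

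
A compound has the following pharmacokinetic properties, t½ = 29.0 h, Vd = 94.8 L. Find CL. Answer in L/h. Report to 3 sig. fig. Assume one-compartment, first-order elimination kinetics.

2.27 L/h

k = ln2 / t½ = 0.693147 / 29.0 = 0.02390 h⁻¹
CL = k × Vd = 0.02390 × 94.8 = 2.266 L/h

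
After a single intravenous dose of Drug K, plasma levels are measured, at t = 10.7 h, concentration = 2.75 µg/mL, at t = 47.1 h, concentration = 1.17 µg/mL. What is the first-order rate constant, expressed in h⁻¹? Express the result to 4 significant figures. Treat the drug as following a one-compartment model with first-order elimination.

k = ln(C₁/C₂) / (t₂ − t₁) = ln(2.75/1.17) / (47.1 − 10.7)
  = 0.8546 / 36.40 = 0.02348 h⁻¹

0.02348 h⁻¹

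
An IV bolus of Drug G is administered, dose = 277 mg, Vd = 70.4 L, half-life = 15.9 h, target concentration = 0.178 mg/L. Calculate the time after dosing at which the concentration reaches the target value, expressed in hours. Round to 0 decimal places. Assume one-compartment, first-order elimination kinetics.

C₀ = Dose / Vd = 277.0 / 70.4 = 3.935 mg/L
k = ln2 / t½ = 0.693147 / 15.9 = 0.04359 h⁻¹
t = ln(C₀ / C) / k = ln(3.935 / 0.178) / 0.04359
  = ln(22.11) / 0.04359 = 3.096 / 0.04359 = 71.03 h

71 h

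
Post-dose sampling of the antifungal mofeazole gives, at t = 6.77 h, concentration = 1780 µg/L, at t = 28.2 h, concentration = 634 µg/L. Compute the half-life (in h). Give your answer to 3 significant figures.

k = ln(C₁/C₂) / (t₂ − t₁) = ln(1780/634) / (28.2 − 6.77)
  = 1.032 / 21.43 = 0.04816 h⁻¹
t½ = ln2 / k = 0.693147 / 0.04816 = 14.39 h

14.4 h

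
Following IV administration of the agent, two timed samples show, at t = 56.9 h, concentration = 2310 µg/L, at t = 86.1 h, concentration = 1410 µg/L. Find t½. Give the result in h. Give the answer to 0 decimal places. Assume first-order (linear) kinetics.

k = ln(C₁/C₂) / (t₂ − t₁) = ln(2310/1410) / (86.1 − 56.9)
  = 0.4937 / 29.20 = 0.01691 h⁻¹
t½ = ln2 / k = 0.693147 / 0.01691 = 40.99 h

41 h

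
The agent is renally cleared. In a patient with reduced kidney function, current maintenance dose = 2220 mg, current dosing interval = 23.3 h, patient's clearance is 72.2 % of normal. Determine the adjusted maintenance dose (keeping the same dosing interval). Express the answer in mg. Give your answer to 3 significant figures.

1600 mg

To keep the same average steady-state level, dosing rate must scale with clearance.
CL ratio = 72.2 / 100 = 0.7220
New dose (same interval) = 2220 × 0.7220 = 1603 mg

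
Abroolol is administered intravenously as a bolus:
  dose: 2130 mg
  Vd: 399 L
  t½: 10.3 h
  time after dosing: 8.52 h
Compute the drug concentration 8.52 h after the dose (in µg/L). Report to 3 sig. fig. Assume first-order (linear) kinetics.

C₀ = Dose / Vd = 2130 / 399 = 5.338 mg/L
k = ln2 / t½ = 0.693147 / 10.3 = 0.06730 h⁻¹
C = C₀ · e^(−k·t) = 5.338 × e^(−0.06730 × 8.52)
  = 5.338 × 0.5636 = 3.008 mg/L
Convert: 3.008 mg/L × 1000 = 3008 µg/L

3010 µg/L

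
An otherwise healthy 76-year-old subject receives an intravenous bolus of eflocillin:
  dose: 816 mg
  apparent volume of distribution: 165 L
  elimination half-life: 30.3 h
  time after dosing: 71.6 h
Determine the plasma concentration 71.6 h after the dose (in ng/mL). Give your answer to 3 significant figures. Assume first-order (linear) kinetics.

C₀ = Dose / Vd = 816.0 / 165 = 4.945 mg/L
k = ln2 / t½ = 0.693147 / 30.3 = 0.02288 h⁻¹
C = C₀ · e^(−k·t) = 4.945 × e^(−0.02288 × 71.6)
  = 4.945 × 0.1943 = 0.9608 mg/L
Convert: 0.9608 mg/L × 1000 = 960.8 ng/mL

961 ng/mL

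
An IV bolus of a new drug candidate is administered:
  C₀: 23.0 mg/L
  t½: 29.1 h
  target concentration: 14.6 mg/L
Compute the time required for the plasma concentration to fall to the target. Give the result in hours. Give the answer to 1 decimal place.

19.1 h

k = ln2 / t½ = 0.693147 / 29.1 = 0.02382 h⁻¹
t = ln(C₀ / C) / k = ln(23.00 / 14.6) / 0.02382
  = ln(1.575) / 0.02382 = 0.4543 / 0.02382 = 19.07 h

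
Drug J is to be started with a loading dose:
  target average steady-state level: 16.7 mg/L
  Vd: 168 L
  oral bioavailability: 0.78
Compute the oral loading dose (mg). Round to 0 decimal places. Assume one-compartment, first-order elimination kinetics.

LD = Css × Vd / F = 16.7 × 168 / 0.78 = 3597 mg

3597 mg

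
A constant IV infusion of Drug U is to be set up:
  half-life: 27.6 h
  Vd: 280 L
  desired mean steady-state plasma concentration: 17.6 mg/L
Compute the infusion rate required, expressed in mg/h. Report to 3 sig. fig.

124 mg/h

k = ln2 / t½ = 0.693147 / 27.6 = 0.02511 h⁻¹
CL = k × Vd = 0.02511 × 280 = 7.031 L/h
At steady state, infusion rate R₀ = Css × CL = 17.6 × 7.031 = 123.7 mg/h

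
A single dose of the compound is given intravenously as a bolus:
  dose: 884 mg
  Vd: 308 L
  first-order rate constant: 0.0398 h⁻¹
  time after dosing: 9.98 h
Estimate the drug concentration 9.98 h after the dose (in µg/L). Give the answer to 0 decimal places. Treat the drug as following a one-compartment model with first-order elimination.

1929 µg/L

C₀ = Dose / Vd = 884.0 / 308 = 2.870 mg/L
C = C₀ · e^(−k·t) = 2.870 × e^(−0.03980 × 9.98)
  = 2.870 × 0.6722 = 1.929 mg/L
Convert: 1.929 mg/L × 1000 = 1929 µg/L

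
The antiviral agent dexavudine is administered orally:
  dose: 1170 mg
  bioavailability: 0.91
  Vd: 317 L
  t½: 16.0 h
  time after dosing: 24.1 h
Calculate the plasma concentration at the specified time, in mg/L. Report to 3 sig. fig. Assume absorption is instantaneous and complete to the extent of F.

Amount reaching circulation = F × Dose = 0.91 × 1170 = 1065 mg
C₀ = F·Dose / Vd = 1065 / 317 = 3.360 mg/L
k = ln2 / t½ = 0.693147 / 16.0 = 0.04332 h⁻¹
C = C₀ · e^(−k·t) = 3.360 × e^(−0.04332 × 24.1)
  = 3.360 × 0.3520 = 1.183 mg/L

1.18 mg/L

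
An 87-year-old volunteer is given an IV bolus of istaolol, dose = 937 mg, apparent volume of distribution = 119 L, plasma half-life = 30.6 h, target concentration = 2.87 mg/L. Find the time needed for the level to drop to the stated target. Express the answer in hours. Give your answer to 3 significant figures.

C₀ = Dose / Vd = 937.0 / 119 = 7.874 mg/L
k = ln2 / t½ = 0.693147 / 30.6 = 0.02265 h⁻¹
t = ln(C₀ / C) / k = ln(7.874 / 2.87) / 0.02265
  = ln(2.744) / 0.02265 = 1.009 / 0.02265 = 44.55 h

44.6 h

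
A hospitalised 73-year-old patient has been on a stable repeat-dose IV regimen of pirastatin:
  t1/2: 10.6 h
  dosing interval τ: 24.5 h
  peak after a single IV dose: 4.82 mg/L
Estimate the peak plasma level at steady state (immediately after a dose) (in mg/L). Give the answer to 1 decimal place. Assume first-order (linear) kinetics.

k = ln2 / t½ = 0.693147 / 10.6 = 0.06539 h⁻¹
e^(−kτ) = e^(−0.06539 × 24.5) = 0.2015
Accumulation ratio R = 1 / (1 − e^(−kτ)) = 1 / (1 − 0.2015) = 1.252
Steady-state peak = C₀ × R = 4.82 × 1.252 = 6.035 mg/L

6.0 mg/L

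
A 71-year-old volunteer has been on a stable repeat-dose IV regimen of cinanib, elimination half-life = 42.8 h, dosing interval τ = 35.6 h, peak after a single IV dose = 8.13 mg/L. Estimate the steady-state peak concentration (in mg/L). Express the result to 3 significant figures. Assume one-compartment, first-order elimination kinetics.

k = ln2 / t½ = 0.693147 / 42.8 = 0.01620 h⁻¹
e^(−kτ) = e^(−0.01620 × 35.6) = 0.5617
Accumulation ratio R = 1 / (1 − e^(−kτ)) = 1 / (1 − 0.5617) = 2.282
Steady-state peak = C₀ × R = 8.13 × 2.282 = 18.55 mg/L

18.6 mg/L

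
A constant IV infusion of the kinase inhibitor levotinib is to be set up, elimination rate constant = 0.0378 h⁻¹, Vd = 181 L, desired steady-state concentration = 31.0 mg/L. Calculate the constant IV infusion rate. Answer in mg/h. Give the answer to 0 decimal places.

212 mg/h

CL = k × Vd = 0.03780 × 181 = 6.842 L/h
At steady state, infusion rate R₀ = Css × CL = 31.0 × 6.842 = 212.1 mg/h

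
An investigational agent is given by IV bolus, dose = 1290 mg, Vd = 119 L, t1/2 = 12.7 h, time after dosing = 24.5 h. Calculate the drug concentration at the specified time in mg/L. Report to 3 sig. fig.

C₀ = Dose / Vd = 1290 / 119 = 10.84 mg/L
k = ln2 / t½ = 0.693147 / 12.7 = 0.05458 h⁻¹
C = C₀ · e^(−k·t) = 10.84 × e^(−0.05458 × 24.5)
  = 10.84 × 0.2626 = 2.847 mg/L

2.85 mg/L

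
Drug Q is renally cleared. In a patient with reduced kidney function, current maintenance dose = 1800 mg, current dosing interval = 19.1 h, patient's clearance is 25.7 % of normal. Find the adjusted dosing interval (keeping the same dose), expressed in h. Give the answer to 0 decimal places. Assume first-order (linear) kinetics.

74 h

To keep the same average steady-state level, dosing rate must scale with clearance.
CL ratio = 25.7 / 100 = 0.2570
New interval (same dose) = 19.1 / 0.2570 = 74.32 h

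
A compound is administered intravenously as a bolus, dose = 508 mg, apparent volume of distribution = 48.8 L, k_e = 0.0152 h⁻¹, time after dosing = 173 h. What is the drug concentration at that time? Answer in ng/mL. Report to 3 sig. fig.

C₀ = Dose / Vd = 508.0 / 48.8 = 10.41 mg/L
C = C₀ · e^(−k·t) = 10.41 × e^(−0.01520 × 173)
  = 10.41 × 0.07211 = 0.7507 mg/L
Convert: 0.7507 mg/L × 1000 = 750.7 ng/mL

751 ng/mL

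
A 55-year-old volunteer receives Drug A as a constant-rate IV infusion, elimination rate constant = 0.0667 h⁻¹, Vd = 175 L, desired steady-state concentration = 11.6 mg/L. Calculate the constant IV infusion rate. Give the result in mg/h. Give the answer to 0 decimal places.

CL = k × Vd = 0.06670 × 175 = 11.67 L/h
At steady state, infusion rate R₀ = Css × CL = 11.6 × 11.67 = 135.4 mg/h

135 mg/h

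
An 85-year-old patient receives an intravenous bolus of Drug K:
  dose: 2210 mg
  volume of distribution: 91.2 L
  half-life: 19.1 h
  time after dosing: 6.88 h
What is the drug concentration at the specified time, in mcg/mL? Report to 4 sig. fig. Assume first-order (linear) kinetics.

C₀ = Dose / Vd = 2210 / 91.2 = 24.23 mg/L
k = ln2 / t½ = 0.693147 / 19.1 = 0.03629 h⁻¹
C = C₀ · e^(−k·t) = 24.23 × e^(−0.03629 × 6.88)
  = 24.23 × 0.7791 = 18.88 mg/L
(18.88 mg/L = 18.88 mcg/mL)

18.88 mcg/mL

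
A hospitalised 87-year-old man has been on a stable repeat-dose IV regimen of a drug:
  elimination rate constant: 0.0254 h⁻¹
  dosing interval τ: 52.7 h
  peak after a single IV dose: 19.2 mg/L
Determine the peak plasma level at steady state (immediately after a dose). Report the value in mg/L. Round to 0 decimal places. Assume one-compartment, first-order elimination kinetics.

e^(−kτ) = e^(−0.02540 × 52.7) = 0.2622
Accumulation ratio R = 1 / (1 − e^(−kτ)) = 1 / (1 − 0.2622) = 1.355
Steady-state peak = C₀ × R = 19.2 × 1.355 = 26.02 mg/L

26 mg/L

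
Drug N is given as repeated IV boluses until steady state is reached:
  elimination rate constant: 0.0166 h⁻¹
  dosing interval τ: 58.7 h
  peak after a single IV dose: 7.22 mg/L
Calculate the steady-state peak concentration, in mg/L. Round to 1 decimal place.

11.6 mg/L

e^(−kτ) = e^(−0.01660 × 58.7) = 0.3774
Accumulation ratio R = 1 / (1 − e^(−kτ)) = 1 / (1 − 0.3774) = 1.606
Steady-state peak = C₀ × R = 7.22 × 1.606 = 11.60 mg/L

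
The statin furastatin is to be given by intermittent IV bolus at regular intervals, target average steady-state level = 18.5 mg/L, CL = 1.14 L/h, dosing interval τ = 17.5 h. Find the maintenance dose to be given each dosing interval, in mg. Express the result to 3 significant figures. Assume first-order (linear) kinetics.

369 mg

At steady state, Dose/τ = Css × CL.
Dose = Css × CL × τ = 18.5 × 1.140 × 17.5 = 369.1 mg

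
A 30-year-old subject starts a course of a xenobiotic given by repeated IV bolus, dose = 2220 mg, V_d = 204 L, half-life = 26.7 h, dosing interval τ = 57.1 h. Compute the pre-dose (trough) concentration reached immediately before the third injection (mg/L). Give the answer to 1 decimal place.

C₀ per dose = Dose / Vd = 2220 / 204 = 10.88 mg/L
k = ln2 / t½ = 0.693147 / 26.7 = 0.02596 h⁻¹
Fraction remaining after one interval: r = e^(−kτ) = e^(−0.02596 × 57.1) = 0.2271
Before dose 3, 2 doses have been given (aged 1τ, 2τ).
C_trough = C₀ × (r + r²) = 10.88 × (0.2271 + 0.05157) = 3.032 mg/L

3.0 mg/L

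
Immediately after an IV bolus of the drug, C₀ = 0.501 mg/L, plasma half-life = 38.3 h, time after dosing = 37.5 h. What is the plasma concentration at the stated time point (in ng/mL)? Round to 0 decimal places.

254 ng/mL

k = ln2 / t½ = 0.693147 / 38.3 = 0.01810 h⁻¹
C = C₀ · e^(−k·t) = 0.5010 × e^(−0.01810 × 37.5)
  = 0.5010 × 0.5073 = 0.2542 mg/L
Convert: 0.2542 mg/L × 1000 = 254.2 ng/mL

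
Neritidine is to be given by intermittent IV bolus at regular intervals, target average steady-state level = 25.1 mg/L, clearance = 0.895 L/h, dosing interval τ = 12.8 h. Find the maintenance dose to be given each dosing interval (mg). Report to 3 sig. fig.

288 mg

At steady state, Dose/τ = Css × CL.
Dose = Css × CL × τ = 25.1 × 0.8950 × 12.8 = 287.5 mg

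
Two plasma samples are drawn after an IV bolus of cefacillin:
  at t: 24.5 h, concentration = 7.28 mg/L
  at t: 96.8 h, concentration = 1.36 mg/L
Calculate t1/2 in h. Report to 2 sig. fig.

30 h

k = ln(C₁/C₂) / (t₂ − t₁) = ln(7.28/1.36) / (96.8 − 24.5)
  = 1.678 / 72.30 = 0.02321 h⁻¹
t½ = ln2 / k = 0.693147 / 0.02321 = 29.86 h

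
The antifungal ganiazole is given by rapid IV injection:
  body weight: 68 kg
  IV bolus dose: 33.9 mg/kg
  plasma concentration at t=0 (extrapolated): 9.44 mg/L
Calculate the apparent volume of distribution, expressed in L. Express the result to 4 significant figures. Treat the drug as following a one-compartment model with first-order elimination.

Dose = 33.9 × 68 = 2305 mg
Vd = Dose / C₀ = 2305 / 9.44 = 244.2 L

244.2 L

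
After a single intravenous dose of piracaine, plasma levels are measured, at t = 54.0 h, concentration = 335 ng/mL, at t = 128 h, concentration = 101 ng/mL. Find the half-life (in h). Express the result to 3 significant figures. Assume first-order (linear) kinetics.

42.8 h

k = ln(C₁/C₂) / (t₂ − t₁) = ln(335/101) / (128 − 54.0)
  = 1.199 / 74.00 = 0.01620 h⁻¹
t½ = ln2 / k = 0.693147 / 0.01620 = 42.79 h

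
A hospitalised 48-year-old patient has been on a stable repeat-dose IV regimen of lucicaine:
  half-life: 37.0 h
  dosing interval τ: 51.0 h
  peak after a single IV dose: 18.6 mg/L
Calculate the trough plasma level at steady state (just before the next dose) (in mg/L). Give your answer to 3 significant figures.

11.6 mg/L

k = ln2 / t½ = 0.693147 / 37.0 = 0.01873 h⁻¹
e^(−kτ) = e^(−0.01873 × 51.0) = 0.3847
Accumulation ratio R = 1 / (1 − e^(−kτ)) = 1 / (1 − 0.3847) = 1.625
Steady-state trough = C₀ × R × e^(−kτ) = 18.6 × 1.625 × 0.3847 = 11.63 mg/L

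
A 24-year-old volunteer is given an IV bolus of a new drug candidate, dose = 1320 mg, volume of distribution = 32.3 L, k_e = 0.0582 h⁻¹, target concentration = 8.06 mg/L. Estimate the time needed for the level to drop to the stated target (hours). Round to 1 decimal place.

C₀ = Dose / Vd = 1320 / 32.3 = 40.87 mg/L
t = ln(C₀ / C) / k = ln(40.87 / 8.06) / 0.05820
  = ln(5.071) / 0.05820 = 1.624 / 0.05820 = 27.90 h

27.9 h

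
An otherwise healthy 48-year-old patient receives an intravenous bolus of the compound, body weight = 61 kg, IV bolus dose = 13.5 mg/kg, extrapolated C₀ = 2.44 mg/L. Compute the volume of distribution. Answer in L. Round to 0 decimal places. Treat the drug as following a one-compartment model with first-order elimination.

Dose = 13.5 × 61 = 823.5 mg
Vd = Dose / C₀ = 823.5 / 2.44 = 337.5 L

338 L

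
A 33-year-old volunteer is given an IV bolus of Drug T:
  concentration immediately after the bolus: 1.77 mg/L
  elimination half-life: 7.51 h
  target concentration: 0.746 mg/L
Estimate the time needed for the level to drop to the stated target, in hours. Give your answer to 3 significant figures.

k = ln2 / t½ = 0.693147 / 7.51 = 0.09230 h⁻¹
t = ln(C₀ / C) / k = ln(1.770 / 0.746) / 0.09230
  = ln(2.373) / 0.09230 = 0.8642 / 0.09230 = 9.363 h

9.36 h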